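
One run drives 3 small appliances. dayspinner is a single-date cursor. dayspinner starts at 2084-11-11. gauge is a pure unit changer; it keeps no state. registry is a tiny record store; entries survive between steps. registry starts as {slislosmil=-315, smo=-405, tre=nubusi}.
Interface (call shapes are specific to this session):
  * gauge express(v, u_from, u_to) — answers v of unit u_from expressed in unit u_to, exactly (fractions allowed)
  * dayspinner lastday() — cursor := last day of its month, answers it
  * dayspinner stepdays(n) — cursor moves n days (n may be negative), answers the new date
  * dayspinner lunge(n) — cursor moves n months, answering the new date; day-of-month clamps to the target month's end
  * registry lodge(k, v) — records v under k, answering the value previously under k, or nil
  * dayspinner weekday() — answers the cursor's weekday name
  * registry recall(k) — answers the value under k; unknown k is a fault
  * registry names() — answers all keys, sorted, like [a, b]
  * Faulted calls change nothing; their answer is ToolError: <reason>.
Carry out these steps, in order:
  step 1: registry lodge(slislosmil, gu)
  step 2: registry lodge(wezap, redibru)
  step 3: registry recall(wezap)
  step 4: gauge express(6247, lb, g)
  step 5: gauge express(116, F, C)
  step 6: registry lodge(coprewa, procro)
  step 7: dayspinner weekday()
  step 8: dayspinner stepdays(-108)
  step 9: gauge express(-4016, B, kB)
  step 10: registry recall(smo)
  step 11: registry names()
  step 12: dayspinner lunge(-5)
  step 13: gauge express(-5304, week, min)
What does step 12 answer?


Answer: 2084-02-26

Derivation:
Act: registry lodge[k='slislosmil'; v='gu']
Obs: -315
Act: registry lodge[k='wezap'; v='redibru']
Obs: nil
Act: registry recall[k='wezap']
Obs: redibru
Act: gauge express[v='6247'; u_from='lb'; u_to='g']
Obs: 283359153539/100000
Act: gauge express[v='116'; u_from='F'; u_to='C']
Obs: 140/3
Act: registry lodge[k='coprewa'; v='procro']
Obs: nil
Act: dayspinner weekday[]
Obs: Saturday
Act: dayspinner stepdays[n='-108']
Obs: 2084-07-26
Act: gauge express[v='-4016'; u_from='B'; u_to='kB']
Obs: -502/125
Act: registry recall[k='smo']
Obs: -405
Act: registry names[]
Obs: [coprewa, slislosmil, smo, tre, wezap]
Act: dayspinner lunge[n='-5']
Obs: 2084-02-26
Act: gauge express[v='-5304'; u_from='week'; u_to='min']
Obs: -53464320


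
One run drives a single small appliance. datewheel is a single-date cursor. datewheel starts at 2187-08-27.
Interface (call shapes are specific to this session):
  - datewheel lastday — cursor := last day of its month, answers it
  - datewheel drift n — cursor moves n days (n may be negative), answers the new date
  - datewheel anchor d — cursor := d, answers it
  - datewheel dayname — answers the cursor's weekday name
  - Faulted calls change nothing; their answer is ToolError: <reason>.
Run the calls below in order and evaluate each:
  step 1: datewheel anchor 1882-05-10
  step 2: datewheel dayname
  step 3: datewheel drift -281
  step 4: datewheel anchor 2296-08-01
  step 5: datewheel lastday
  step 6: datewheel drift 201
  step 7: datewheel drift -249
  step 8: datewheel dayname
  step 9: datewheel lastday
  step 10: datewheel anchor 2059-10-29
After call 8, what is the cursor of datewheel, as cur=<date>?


# datewheel anchor(d: 1882-05-10) ~> 1882-05-10
# datewheel dayname() ~> Wednesday
# datewheel drift(n: -281) ~> 1881-08-02
# datewheel anchor(d: 2296-08-01) ~> 2296-08-01
# datewheel lastday() ~> 2296-08-31
# datewheel drift(n: 201) ~> 2297-03-20
# datewheel drift(n: -249) ~> 2296-07-14
# datewheel dayname() ~> Tuesday
# datewheel lastday() ~> 2296-07-31
# datewheel anchor(d: 2059-10-29) ~> 2059-10-29

Answer: cur=2296-07-14


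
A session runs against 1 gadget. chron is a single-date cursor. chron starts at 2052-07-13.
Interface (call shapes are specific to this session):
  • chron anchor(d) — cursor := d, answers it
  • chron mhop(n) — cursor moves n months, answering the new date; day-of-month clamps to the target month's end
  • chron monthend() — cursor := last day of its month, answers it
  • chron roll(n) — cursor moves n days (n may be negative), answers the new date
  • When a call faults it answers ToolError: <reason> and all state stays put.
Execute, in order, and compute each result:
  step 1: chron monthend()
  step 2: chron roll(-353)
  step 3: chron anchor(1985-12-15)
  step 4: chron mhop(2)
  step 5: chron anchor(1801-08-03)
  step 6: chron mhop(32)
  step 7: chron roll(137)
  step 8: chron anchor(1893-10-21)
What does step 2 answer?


Answer: 2051-08-13

Derivation:
-> chron monthend()
<- 2052-07-31
-> chron roll(n: -353)
<- 2051-08-13
-> chron anchor(d: 1985-12-15)
<- 1985-12-15
-> chron mhop(n: 2)
<- 1986-02-15
-> chron anchor(d: 1801-08-03)
<- 1801-08-03
-> chron mhop(n: 32)
<- 1804-04-03
-> chron roll(n: 137)
<- 1804-08-18
-> chron anchor(d: 1893-10-21)
<- 1893-10-21


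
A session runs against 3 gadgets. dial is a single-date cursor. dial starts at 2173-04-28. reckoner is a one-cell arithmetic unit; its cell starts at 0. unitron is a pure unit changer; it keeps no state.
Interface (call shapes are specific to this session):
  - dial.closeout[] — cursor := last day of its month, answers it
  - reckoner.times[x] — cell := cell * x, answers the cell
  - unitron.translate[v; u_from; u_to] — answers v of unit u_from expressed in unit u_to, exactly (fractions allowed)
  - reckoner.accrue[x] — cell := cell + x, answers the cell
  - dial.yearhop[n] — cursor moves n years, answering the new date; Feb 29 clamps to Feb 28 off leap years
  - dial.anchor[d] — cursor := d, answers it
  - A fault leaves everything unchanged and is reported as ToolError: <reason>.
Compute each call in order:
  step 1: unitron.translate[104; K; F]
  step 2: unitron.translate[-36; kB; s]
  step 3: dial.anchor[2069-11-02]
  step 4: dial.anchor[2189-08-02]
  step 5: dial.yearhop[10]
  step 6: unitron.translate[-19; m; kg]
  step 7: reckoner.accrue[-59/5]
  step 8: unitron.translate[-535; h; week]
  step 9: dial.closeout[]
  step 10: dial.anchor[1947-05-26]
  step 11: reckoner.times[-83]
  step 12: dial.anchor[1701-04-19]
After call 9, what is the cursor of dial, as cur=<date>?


-> unitron.translate(v→104, u_from→K, u_to→F)
<- -27247/100
-> unitron.translate(v→-36, u_from→kB, u_to→s)
<- ToolError: incompatible units
-> dial.anchor(d→2069-11-02)
<- 2069-11-02
-> dial.anchor(d→2189-08-02)
<- 2189-08-02
-> dial.yearhop(n→10)
<- 2199-08-02
-> unitron.translate(v→-19, u_from→m, u_to→kg)
<- ToolError: incompatible units
-> reckoner.accrue(x→-59/5)
<- -59/5
-> unitron.translate(v→-535, u_from→h, u_to→week)
<- -535/168
-> dial.closeout()
<- 2199-08-31
-> dial.anchor(d→1947-05-26)
<- 1947-05-26
-> reckoner.times(x→-83)
<- 4897/5
-> dial.anchor(d→1701-04-19)
<- 1701-04-19

Answer: cur=2199-08-31


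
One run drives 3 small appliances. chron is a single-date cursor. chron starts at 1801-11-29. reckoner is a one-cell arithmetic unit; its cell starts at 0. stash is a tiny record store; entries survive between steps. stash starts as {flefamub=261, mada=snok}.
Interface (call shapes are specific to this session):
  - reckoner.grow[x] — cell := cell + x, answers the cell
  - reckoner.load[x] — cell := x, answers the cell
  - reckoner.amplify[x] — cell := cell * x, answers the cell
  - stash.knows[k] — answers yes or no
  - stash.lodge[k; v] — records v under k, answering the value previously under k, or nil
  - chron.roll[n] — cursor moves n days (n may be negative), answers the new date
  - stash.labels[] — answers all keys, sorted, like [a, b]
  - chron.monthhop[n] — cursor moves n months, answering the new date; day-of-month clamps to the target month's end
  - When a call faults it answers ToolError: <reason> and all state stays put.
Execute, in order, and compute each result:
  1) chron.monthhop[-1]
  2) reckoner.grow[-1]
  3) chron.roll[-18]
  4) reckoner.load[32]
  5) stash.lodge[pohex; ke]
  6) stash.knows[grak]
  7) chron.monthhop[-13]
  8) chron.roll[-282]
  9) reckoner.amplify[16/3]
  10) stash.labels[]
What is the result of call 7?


Do: chron.monthhop[n: -1]
See: 1801-10-29
Do: reckoner.grow[x: -1]
See: -1
Do: chron.roll[n: -18]
See: 1801-10-11
Do: reckoner.load[x: 32]
See: 32
Do: stash.lodge[k: pohex; v: ke]
See: nil
Do: stash.knows[k: grak]
See: no
Do: chron.monthhop[n: -13]
See: 1800-09-11
Do: chron.roll[n: -282]
See: 1799-12-03
Do: reckoner.amplify[x: 16/3]
See: 512/3
Do: stash.labels[]
See: [flefamub, mada, pohex]

Answer: 1800-09-11


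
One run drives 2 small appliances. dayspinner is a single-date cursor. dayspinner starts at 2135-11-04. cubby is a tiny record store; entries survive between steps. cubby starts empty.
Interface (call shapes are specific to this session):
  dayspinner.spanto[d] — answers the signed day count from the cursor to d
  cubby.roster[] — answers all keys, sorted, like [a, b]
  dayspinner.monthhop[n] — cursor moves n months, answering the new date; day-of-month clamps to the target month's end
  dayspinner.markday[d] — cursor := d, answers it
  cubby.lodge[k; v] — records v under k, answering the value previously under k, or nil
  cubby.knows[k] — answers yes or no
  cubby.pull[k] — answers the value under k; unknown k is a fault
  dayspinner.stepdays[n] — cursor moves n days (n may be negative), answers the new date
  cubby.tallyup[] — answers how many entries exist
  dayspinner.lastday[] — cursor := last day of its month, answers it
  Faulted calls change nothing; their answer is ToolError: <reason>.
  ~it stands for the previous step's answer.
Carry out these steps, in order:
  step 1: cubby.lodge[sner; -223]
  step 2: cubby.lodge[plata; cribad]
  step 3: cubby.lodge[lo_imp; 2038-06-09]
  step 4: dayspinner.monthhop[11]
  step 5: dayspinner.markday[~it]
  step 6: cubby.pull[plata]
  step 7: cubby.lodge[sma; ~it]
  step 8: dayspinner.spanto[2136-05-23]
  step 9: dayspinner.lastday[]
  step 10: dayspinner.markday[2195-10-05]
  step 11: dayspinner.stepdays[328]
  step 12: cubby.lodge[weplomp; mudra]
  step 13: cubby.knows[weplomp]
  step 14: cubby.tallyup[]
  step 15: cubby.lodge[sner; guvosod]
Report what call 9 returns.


Answer: 2136-10-31

Derivation:
I run cubby.lodge passing k=sner, v=-223: nil.
Using cubby.lodge passing k=plata, v=cribad, which returns nil.
Next I call cubby.lodge passing k=lo_imp, v=2038-06-09: nil.
Invoking dayspinner.monthhop passing n=11, and see 2136-10-04.
Next I call dayspinner.markday passing d=~it, yielding 2136-10-04.
I call cubby.pull passing k=plata, and see cribad.
I try cubby.lodge passing k=sma, v=~it, → nil.
Now I run dayspinner.spanto passing d=2136-05-23, which returns -134.
Calling dayspinner.lastday, and observe 2136-10-31.
Calling dayspinner.markday passing d=2195-10-05, giving 2195-10-05.
Using dayspinner.stepdays passing n=328, and see 2196-08-28.
Now I run cubby.lodge passing k=weplomp, v=mudra, which returns nil.
Now I run cubby.knows passing k=weplomp, → yes.
I run cubby.tallyup(), and see 5.
Calling cubby.lodge passing k=sner, v=guvosod, and get -223.


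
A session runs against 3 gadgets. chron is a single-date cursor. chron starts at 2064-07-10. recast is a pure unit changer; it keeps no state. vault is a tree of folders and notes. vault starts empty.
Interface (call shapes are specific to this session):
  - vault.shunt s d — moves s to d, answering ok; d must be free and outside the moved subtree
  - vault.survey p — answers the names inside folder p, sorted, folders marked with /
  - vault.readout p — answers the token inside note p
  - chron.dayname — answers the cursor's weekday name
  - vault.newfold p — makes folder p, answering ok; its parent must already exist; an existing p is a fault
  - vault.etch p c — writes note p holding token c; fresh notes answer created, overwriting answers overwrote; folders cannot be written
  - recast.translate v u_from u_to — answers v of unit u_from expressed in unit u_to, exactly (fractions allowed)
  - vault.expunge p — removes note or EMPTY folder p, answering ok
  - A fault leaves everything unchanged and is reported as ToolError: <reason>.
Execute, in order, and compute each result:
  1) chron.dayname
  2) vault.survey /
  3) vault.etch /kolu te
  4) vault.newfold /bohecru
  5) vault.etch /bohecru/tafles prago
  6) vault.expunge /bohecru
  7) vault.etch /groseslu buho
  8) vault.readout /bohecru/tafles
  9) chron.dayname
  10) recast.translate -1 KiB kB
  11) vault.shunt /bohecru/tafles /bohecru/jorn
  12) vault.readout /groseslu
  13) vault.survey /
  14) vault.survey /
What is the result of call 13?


Invoking chron.dayname, → Thursday.
Using vault.survey on p=/, which returns [].
Using vault.etch on p=/kolu, c=te, and get created.
I call vault.newfold on p=/bohecru, giving ok.
I try vault.etch on p=/bohecru/tafles, c=prago, giving created.
Calling vault.expunge on p=/bohecru, and get ToolError: not empty.
I run vault.etch on p=/groseslu, c=buho, and observe created.
Now I run vault.readout on p=/bohecru/tafles, and get prago.
I use chron.dayname: Thursday.
I run recast.translate on v=-1, u_from=KiB, u_to=kB: -128/125.
I try vault.shunt on s=/bohecru/tafles, d=/bohecru/jorn, which returns ok.
I call vault.readout on p=/groseslu, yielding buho.
Calling vault.survey on p=/, yielding [bohecru/, groseslu, kolu].
Using vault.survey on p=/, and get [bohecru/, groseslu, kolu].

Answer: [bohecru/, groseslu, kolu]


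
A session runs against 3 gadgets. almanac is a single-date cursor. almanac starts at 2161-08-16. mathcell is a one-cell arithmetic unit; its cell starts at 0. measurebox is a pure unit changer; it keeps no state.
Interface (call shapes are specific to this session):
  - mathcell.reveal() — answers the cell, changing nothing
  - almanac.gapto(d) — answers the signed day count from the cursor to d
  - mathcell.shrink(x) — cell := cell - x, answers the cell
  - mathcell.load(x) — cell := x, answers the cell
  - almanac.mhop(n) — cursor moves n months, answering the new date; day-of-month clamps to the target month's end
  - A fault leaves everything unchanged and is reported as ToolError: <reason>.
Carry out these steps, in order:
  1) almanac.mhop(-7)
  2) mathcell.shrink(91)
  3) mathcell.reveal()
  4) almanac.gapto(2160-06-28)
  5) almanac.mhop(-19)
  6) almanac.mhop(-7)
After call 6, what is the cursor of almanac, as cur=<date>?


Answer: cur=2158-11-16

Derivation:
>> almanac.mhop(n→-7)
<< 2161-01-16
>> mathcell.shrink(x→91)
<< -91
>> mathcell.reveal()
<< -91
>> almanac.gapto(d→2160-06-28)
<< -202
>> almanac.mhop(n→-19)
<< 2159-06-16
>> almanac.mhop(n→-7)
<< 2158-11-16


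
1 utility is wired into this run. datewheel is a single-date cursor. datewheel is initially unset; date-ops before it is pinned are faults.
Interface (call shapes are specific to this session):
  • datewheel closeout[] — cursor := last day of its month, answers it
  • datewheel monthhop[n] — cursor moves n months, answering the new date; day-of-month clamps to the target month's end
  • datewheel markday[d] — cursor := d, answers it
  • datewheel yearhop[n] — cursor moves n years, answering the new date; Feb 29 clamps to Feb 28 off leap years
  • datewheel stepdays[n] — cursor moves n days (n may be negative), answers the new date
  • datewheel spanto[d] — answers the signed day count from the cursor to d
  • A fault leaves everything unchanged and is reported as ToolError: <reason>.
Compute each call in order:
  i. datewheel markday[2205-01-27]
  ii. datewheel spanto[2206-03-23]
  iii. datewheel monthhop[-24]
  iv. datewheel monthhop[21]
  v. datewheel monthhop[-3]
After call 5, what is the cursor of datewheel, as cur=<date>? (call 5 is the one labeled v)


-> datewheel markday(2205-01-27)
<- 2205-01-27
-> datewheel spanto(2206-03-23)
<- 420
-> datewheel monthhop(-24)
<- 2203-01-27
-> datewheel monthhop(21)
<- 2204-10-27
-> datewheel monthhop(-3)
<- 2204-07-27

Answer: cur=2204-07-27


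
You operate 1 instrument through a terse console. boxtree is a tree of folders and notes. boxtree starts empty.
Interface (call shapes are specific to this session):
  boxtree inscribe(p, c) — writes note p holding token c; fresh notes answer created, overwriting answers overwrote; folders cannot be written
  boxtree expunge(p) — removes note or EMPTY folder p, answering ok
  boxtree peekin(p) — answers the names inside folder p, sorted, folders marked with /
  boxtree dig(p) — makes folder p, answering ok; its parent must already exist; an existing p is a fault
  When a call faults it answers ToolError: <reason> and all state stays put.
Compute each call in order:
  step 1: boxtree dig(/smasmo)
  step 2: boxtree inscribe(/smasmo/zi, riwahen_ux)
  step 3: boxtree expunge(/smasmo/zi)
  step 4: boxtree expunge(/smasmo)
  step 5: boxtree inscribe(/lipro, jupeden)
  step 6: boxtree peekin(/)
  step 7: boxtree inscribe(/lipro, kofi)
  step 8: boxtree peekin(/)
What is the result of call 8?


Using boxtree dig with p: /smasmo, and get ok.
I call boxtree inscribe with p: /smasmo/zi, c: riwahen_ux, — result: created.
I try boxtree expunge with p: /smasmo/zi, and get ok.
Next I call boxtree expunge with p: /smasmo, and see ok.
Next I call boxtree inscribe with p: /lipro, c: jupeden, yielding created.
I use boxtree peekin with p: /, and get [lipro].
I try boxtree inscribe with p: /lipro, c: kofi, and get overwrote.
Next I call boxtree peekin with p: /, — result: [lipro].

Answer: [lipro]


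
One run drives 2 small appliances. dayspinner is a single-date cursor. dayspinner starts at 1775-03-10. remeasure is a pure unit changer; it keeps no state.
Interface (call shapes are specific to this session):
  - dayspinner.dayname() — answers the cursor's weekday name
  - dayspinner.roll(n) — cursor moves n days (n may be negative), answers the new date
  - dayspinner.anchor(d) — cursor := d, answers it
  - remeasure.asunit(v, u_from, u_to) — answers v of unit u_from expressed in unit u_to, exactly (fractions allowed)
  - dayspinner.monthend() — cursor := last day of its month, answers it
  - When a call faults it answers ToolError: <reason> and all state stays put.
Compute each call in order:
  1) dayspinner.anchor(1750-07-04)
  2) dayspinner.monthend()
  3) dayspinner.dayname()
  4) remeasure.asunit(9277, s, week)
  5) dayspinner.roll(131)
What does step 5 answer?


$ anchor d→1750-07-04
[out] 1750-07-04
$ monthend
[out] 1750-07-31
$ dayname
[out] Friday
$ asunit v→9277 u_from→s u_to→week
[out] 9277/604800
$ roll n→131
[out] 1750-12-09

Answer: 1750-12-09


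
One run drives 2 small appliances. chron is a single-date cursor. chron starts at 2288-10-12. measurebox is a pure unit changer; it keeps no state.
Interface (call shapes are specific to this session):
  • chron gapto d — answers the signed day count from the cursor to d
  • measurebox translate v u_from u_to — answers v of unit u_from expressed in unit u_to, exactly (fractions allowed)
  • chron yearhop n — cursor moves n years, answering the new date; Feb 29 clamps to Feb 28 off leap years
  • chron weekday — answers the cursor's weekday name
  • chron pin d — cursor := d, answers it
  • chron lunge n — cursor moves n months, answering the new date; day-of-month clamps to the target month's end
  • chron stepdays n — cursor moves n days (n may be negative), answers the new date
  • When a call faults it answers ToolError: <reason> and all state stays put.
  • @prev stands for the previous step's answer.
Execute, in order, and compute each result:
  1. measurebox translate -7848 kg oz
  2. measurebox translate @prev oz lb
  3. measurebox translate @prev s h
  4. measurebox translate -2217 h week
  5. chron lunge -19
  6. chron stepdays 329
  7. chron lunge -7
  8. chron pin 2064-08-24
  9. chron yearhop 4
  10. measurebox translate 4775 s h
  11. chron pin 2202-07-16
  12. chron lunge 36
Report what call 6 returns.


Do: measurebox translate[v: -7848; u_from: kg; u_to: oz]
See: -12556800000000/45359237
Do: measurebox translate[v: @prev; u_from: oz; u_to: lb]
See: -784800000000/45359237
Do: measurebox translate[v: @prev; u_from: s; u_to: h]
See: -218000000/45359237
Do: measurebox translate[v: -2217; u_from: h; u_to: week]
See: -739/56
Do: chron lunge[n: -19]
See: 2287-03-12
Do: chron stepdays[n: 329]
See: 2288-02-04
Do: chron lunge[n: -7]
See: 2287-07-04
Do: chron pin[d: 2064-08-24]
See: 2064-08-24
Do: chron yearhop[n: 4]
See: 2068-08-24
Do: measurebox translate[v: 4775; u_from: s; u_to: h]
See: 191/144
Do: chron pin[d: 2202-07-16]
See: 2202-07-16
Do: chron lunge[n: 36]
See: 2205-07-16

Answer: 2288-02-04


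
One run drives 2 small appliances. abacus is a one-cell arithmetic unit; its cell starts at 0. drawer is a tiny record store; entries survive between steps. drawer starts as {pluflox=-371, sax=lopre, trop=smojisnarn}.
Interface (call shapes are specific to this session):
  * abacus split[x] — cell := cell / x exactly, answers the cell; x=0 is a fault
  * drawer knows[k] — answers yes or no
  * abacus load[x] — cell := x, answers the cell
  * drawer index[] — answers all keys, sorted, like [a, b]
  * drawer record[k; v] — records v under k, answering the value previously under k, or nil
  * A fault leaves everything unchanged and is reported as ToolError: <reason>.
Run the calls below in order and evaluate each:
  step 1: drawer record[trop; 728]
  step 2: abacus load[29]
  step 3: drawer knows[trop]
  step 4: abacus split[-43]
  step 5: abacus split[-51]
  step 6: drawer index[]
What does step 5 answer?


Answer: 29/2193

Derivation:
==> drawer record(k: trop, v: 728)
<== smojisnarn
==> abacus load(x: 29)
<== 29
==> drawer knows(k: trop)
<== yes
==> abacus split(x: -43)
<== -29/43
==> abacus split(x: -51)
<== 29/2193
==> drawer index()
<== [pluflox, sax, trop]


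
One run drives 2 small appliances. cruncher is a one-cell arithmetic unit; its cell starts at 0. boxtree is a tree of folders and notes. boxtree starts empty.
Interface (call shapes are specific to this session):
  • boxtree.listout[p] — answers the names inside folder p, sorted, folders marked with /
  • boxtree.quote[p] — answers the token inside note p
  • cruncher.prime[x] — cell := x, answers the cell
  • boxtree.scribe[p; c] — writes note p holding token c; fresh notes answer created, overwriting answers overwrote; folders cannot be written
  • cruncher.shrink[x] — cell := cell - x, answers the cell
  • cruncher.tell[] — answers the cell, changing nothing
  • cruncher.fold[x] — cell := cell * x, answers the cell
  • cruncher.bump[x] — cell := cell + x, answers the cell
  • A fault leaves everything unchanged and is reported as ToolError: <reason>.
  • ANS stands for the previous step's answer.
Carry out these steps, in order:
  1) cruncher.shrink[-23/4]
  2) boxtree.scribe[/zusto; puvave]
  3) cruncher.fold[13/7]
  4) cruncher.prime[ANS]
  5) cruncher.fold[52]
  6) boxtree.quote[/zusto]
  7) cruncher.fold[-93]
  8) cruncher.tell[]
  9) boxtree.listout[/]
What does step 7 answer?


>> cruncher.shrink(x: -23/4)
<< 23/4
>> boxtree.scribe(p: /zusto, c: puvave)
<< created
>> cruncher.fold(x: 13/7)
<< 299/28
>> cruncher.prime(x: ANS)
<< 299/28
>> cruncher.fold(x: 52)
<< 3887/7
>> boxtree.quote(p: /zusto)
<< puvave
>> cruncher.fold(x: -93)
<< -361491/7
>> cruncher.tell()
<< -361491/7
>> boxtree.listout(p: /)
<< [zusto]

Answer: -361491/7


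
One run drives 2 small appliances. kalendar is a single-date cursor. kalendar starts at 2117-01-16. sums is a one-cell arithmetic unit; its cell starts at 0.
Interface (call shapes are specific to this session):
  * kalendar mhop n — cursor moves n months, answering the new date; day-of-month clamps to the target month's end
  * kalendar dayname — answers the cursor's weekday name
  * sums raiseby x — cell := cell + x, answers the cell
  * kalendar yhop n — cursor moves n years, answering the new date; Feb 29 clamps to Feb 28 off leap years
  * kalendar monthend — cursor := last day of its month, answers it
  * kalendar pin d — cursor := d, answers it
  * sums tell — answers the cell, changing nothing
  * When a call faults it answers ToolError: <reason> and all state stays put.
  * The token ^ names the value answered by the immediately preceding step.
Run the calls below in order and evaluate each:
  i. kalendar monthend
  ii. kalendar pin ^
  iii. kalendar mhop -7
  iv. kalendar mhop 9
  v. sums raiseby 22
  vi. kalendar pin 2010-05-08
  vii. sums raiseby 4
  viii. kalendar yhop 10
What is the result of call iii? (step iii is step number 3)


Answer: 2116-06-30

Derivation:
Step: kalendar monthend[]
Result: 2117-01-31
Step: kalendar pin[d=^]
Result: 2117-01-31
Step: kalendar mhop[n=-7]
Result: 2116-06-30
Step: kalendar mhop[n=9]
Result: 2117-03-30
Step: sums raiseby[x=22]
Result: 22
Step: kalendar pin[d=2010-05-08]
Result: 2010-05-08
Step: sums raiseby[x=4]
Result: 26
Step: kalendar yhop[n=10]
Result: 2020-05-08


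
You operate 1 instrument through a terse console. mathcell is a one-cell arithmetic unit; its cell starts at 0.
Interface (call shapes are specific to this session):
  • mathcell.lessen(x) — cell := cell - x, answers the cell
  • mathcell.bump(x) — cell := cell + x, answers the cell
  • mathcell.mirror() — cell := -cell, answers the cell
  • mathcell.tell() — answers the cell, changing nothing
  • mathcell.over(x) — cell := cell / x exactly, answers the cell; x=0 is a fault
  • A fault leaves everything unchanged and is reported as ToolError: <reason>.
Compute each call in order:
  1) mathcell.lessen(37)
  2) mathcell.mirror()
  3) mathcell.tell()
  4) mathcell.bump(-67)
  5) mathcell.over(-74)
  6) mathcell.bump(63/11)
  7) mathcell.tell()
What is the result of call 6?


;; lessen(x: 37) -> -37
;; mirror() -> 37
;; tell() -> 37
;; bump(x: -67) -> -30
;; over(x: -74) -> 15/37
;; bump(x: 63/11) -> 2496/407
;; tell() -> 2496/407

Answer: 2496/407


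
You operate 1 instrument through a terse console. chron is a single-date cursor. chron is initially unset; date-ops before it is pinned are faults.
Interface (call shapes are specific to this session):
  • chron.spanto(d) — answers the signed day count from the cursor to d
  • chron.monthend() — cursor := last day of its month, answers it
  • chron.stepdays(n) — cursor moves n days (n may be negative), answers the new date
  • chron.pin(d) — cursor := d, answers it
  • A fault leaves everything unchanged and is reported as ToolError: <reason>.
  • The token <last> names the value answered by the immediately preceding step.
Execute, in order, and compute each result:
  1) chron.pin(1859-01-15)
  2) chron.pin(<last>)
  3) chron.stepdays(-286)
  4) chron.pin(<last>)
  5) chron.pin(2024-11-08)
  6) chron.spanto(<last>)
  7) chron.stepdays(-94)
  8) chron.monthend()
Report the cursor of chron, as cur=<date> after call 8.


> chron.pin d='1859-01-15'
  1859-01-15
> chron.pin d='<last>'
  1859-01-15
> chron.stepdays n='-286'
  1858-04-04
> chron.pin d='<last>'
  1858-04-04
> chron.pin d='2024-11-08'
  2024-11-08
> chron.spanto d='<last>'
  0
> chron.stepdays n='-94'
  2024-08-06
> chron.monthend
  2024-08-31

Answer: cur=2024-08-31


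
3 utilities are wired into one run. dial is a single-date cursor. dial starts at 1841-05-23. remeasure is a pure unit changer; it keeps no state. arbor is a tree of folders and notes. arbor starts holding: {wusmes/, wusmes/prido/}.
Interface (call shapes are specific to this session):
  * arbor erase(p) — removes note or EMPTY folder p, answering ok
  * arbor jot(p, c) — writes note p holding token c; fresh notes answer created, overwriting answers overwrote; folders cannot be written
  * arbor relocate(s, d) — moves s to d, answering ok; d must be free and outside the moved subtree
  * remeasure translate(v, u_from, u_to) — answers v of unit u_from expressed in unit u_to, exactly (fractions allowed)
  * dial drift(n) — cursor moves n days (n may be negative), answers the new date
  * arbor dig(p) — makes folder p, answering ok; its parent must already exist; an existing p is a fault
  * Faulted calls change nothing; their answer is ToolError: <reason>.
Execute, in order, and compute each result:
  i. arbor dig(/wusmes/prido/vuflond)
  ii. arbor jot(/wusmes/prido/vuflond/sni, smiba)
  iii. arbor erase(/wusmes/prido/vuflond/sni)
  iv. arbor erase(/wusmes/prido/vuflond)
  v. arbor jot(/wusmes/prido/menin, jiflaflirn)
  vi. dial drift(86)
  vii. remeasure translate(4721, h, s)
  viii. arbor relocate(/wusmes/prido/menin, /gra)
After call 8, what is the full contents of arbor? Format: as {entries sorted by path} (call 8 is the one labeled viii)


Answer: {gra=jiflaflirn, wusmes/, wusmes/prido/}

Derivation:
# 1. arbor dig(/wusmes/prido/vuflond) : ok
# 2. arbor jot(/wusmes/prido/vuflond/sni, smiba) : created
# 3. arbor erase(/wusmes/prido/vuflond/sni) : ok
# 4. arbor erase(/wusmes/prido/vuflond) : ok
# 5. arbor jot(/wusmes/prido/menin, jiflaflirn) : created
# 6. dial drift(86) : 1841-08-17
# 7. remeasure translate(4721, h, s) : 16995600
# 8. arbor relocate(/wusmes/prido/menin, /gra) : ok


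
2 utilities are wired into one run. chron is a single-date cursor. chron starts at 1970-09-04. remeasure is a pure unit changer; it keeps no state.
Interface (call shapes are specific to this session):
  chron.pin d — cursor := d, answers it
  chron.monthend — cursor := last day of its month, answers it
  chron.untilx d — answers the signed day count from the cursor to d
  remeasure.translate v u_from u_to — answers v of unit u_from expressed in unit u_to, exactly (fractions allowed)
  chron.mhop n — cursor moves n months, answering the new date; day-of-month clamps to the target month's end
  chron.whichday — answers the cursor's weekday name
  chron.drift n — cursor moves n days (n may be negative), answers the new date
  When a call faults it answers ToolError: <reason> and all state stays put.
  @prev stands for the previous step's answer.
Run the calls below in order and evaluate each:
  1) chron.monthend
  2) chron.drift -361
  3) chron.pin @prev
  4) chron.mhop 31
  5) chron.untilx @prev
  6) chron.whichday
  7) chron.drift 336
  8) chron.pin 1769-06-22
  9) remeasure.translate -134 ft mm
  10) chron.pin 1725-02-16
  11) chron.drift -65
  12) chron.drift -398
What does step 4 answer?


CALL chron.monthend[]
RET  1970-09-30
CALL chron.drift[n=-361]
RET  1969-10-04
CALL chron.pin[d=@prev]
RET  1969-10-04
CALL chron.mhop[n=31]
RET  1972-05-04
CALL chron.untilx[d=@prev]
RET  0
CALL chron.whichday[]
RET  Thursday
CALL chron.drift[n=336]
RET  1973-04-05
CALL chron.pin[d=1769-06-22]
RET  1769-06-22
CALL remeasure.translate[v=-134; u_from=ft; u_to=mm]
RET  -204216/5
CALL chron.pin[d=1725-02-16]
RET  1725-02-16
CALL chron.drift[n=-65]
RET  1724-12-13
CALL chron.drift[n=-398]
RET  1723-11-11

Answer: 1972-05-04


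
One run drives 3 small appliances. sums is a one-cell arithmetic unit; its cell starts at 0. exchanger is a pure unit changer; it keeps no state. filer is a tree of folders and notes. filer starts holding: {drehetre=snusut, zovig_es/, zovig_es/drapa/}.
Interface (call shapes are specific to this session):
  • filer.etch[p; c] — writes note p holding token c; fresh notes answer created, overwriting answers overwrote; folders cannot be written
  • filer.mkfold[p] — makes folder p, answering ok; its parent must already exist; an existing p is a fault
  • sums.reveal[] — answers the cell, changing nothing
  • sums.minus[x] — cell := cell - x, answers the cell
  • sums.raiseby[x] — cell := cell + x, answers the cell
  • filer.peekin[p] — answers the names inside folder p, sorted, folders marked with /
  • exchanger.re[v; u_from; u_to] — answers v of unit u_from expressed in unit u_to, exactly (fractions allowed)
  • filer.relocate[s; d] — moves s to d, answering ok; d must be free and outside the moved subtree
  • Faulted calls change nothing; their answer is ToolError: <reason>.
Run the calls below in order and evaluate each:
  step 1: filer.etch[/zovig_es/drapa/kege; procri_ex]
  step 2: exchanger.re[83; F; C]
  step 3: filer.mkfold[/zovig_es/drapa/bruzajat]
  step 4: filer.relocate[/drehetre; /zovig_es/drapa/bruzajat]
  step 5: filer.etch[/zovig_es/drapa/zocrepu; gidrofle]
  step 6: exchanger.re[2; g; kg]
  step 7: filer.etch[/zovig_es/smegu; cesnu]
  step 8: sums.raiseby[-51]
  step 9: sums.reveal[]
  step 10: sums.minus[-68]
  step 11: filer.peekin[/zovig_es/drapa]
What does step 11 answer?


~$ etch p: /zovig_es/drapa/kege c: procri_ex
[out] created
~$ re v: 83 u_from: F u_to: C
[out] 85/3
~$ mkfold p: /zovig_es/drapa/bruzajat
[out] ok
~$ relocate s: /drehetre d: /zovig_es/drapa/bruzajat
[out] ToolError: exists
~$ etch p: /zovig_es/drapa/zocrepu c: gidrofle
[out] created
~$ re v: 2 u_from: g u_to: kg
[out] 1/500
~$ etch p: /zovig_es/smegu c: cesnu
[out] created
~$ raiseby x: -51
[out] -51
~$ reveal
[out] -51
~$ minus x: -68
[out] 17
~$ peekin p: /zovig_es/drapa
[out] [bruzajat/, kege, zocrepu]

Answer: [bruzajat/, kege, zocrepu]


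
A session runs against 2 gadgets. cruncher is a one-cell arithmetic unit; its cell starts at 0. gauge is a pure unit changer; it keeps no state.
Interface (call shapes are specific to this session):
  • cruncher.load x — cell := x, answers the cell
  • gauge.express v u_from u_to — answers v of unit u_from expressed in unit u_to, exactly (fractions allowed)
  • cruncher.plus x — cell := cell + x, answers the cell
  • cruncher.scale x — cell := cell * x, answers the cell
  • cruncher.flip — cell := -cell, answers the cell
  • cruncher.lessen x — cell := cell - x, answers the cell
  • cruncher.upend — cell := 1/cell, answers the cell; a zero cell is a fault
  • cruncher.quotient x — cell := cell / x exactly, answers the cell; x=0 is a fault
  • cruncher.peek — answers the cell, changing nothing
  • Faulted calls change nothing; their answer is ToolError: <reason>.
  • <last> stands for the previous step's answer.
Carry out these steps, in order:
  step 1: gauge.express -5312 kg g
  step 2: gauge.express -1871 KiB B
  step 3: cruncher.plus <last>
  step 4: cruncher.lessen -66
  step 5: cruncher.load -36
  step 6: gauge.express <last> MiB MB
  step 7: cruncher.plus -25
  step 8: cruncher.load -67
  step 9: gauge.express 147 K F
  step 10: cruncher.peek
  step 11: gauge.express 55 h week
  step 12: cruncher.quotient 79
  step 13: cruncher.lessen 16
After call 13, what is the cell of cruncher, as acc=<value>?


·→ express(-5312, kg, g)
·← -5312000
·→ express(-1871, KiB, B)
·← -1915904
·→ plus(<last>)
·← -1915904
·→ lessen(-66)
·← -1915838
·→ load(-36)
·← -36
·→ express(<last>, MiB, MB)
·← -589824/15625
·→ plus(-25)
·← -61
·→ load(-67)
·← -67
·→ express(147, K, F)
·← -19507/100
·→ peek()
·← -67
·→ express(55, h, week)
·← 55/168
·→ quotient(79)
·← -67/79
·→ lessen(16)
·← -1331/79

Answer: acc=-1331/79


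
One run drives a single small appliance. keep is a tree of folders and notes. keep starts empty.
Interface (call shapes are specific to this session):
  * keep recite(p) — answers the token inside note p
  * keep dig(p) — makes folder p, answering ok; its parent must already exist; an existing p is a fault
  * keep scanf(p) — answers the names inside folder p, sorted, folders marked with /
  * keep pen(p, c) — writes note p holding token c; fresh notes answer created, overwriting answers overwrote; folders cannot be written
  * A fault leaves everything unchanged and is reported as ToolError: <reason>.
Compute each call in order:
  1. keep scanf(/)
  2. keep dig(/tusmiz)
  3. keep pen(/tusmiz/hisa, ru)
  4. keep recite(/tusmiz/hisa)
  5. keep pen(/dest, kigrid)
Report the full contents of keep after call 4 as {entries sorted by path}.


Answer: {tusmiz/, tusmiz/hisa=ru}

Derivation:
Step: keep scanf[p→/]
Result: []
Step: keep dig[p→/tusmiz]
Result: ok
Step: keep pen[p→/tusmiz/hisa; c→ru]
Result: created
Step: keep recite[p→/tusmiz/hisa]
Result: ru
Step: keep pen[p→/dest; c→kigrid]
Result: created


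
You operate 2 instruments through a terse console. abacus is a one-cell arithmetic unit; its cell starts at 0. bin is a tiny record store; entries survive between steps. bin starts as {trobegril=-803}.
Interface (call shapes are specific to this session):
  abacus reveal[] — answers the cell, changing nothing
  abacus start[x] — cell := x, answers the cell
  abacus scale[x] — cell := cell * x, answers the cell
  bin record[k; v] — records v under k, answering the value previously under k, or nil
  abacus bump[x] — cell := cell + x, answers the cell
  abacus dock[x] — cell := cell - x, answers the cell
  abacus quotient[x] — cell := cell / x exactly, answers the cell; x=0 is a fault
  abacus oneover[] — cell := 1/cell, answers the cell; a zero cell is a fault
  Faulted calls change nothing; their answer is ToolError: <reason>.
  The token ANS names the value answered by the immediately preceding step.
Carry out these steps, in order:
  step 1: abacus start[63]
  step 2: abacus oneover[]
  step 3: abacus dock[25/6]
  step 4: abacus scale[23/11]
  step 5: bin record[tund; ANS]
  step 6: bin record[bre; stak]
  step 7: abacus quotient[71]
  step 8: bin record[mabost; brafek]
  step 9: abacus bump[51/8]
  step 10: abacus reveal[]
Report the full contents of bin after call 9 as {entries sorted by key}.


Answer: {bre=stak, mabost=brafek, trobegril=-803, tund=-12029/1386}

Derivation:
// abacus start(x→63) ~> 63
// abacus oneover() ~> 1/63
// abacus dock(x→25/6) ~> -523/126
// abacus scale(x→23/11) ~> -12029/1386
// bin record(k→tund, v→ANS) ~> nil
// bin record(k→bre, v→stak) ~> nil
// abacus quotient(x→71) ~> -12029/98406
// bin record(k→mabost, v→brafek) ~> nil
// abacus bump(x→51/8) ~> 2461237/393624
// abacus reveal() ~> 2461237/393624


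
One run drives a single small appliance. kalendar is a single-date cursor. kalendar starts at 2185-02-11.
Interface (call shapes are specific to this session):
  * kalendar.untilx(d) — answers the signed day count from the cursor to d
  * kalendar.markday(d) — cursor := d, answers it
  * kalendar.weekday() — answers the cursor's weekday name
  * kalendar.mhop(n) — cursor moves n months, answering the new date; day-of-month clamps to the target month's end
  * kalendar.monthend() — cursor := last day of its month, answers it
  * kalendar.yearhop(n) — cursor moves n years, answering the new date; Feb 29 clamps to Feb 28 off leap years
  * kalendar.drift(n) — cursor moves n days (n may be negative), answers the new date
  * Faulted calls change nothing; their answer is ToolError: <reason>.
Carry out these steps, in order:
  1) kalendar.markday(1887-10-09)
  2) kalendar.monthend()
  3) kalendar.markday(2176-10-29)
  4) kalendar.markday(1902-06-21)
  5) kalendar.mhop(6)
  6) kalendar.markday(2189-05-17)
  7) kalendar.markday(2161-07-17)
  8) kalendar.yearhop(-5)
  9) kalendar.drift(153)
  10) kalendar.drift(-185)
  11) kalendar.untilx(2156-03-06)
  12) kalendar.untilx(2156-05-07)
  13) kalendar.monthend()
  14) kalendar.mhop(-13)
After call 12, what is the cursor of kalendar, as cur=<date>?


>> kalendar.markday(d='1887-10-09')
<< 1887-10-09
>> kalendar.monthend()
<< 1887-10-31
>> kalendar.markday(d='2176-10-29')
<< 2176-10-29
>> kalendar.markday(d='1902-06-21')
<< 1902-06-21
>> kalendar.mhop(n='6')
<< 1902-12-21
>> kalendar.markday(d='2189-05-17')
<< 2189-05-17
>> kalendar.markday(d='2161-07-17')
<< 2161-07-17
>> kalendar.yearhop(n='-5')
<< 2156-07-17
>> kalendar.drift(n='153')
<< 2156-12-17
>> kalendar.drift(n='-185')
<< 2156-06-15
>> kalendar.untilx(d='2156-03-06')
<< -101
>> kalendar.untilx(d='2156-05-07')
<< -39
>> kalendar.monthend()
<< 2156-06-30
>> kalendar.mhop(n='-13')
<< 2155-05-30

Answer: cur=2156-06-15


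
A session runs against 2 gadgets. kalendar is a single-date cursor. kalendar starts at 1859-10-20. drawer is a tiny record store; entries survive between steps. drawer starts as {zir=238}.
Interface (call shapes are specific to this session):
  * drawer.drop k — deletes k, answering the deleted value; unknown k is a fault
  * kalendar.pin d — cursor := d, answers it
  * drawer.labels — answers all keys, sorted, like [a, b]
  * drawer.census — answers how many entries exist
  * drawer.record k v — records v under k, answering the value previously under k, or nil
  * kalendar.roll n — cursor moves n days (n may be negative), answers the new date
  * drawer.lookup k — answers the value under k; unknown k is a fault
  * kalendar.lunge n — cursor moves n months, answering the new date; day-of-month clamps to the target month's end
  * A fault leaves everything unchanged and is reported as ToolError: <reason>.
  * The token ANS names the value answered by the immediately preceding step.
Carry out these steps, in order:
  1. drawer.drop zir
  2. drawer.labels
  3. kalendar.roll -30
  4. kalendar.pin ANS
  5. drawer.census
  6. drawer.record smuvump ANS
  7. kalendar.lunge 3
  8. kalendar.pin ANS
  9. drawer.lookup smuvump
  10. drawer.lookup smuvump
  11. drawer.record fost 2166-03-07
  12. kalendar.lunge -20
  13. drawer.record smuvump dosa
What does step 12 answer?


Answer: 1858-04-20

Derivation:
>> drop(k→zir)
<< 238
>> labels()
<< []
>> roll(n→-30)
<< 1859-09-20
>> pin(d→ANS)
<< 1859-09-20
>> census()
<< 0
>> record(k→smuvump, v→ANS)
<< nil
>> lunge(n→3)
<< 1859-12-20
>> pin(d→ANS)
<< 1859-12-20
>> lookup(k→smuvump)
<< 0
>> lookup(k→smuvump)
<< 0
>> record(k→fost, v→2166-03-07)
<< nil
>> lunge(n→-20)
<< 1858-04-20
>> record(k→smuvump, v→dosa)
<< 0
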